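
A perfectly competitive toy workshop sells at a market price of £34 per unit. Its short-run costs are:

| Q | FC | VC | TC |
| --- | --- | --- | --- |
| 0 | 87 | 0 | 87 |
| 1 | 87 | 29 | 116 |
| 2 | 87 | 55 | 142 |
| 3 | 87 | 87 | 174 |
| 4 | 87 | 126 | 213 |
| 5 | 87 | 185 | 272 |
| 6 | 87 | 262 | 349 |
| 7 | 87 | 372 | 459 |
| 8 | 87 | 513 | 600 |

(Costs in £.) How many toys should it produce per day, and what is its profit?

Compute π = P·Q − TC at each output: Q=0: -87; Q=1: -82; Q=2: -74; Q=3: -72; Q=4: -77; Q=5: -102; Q=6: -145; Q=7: -221; Q=8: -328.
Profit is maximized at Q = 3. AVC there is 87/3 = £29 ≤ P, so producing beats shutting down (which would give -£87).

Q = 3; profit = -£72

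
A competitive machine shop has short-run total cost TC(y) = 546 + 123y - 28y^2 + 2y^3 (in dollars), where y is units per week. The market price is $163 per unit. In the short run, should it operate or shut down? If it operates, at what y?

Variable cost is VC = 123y - 28y^2 + 2y^3, so AVC = VC/y = 123 - 28y + 2y^2 and MC = dTC/dy = 123 - 56y + 6y^2.
AVC hits its minimum where MC = AVC, at y = 7, giving min AVC = 123 - 28·7 + 2·7^2 = $25.
Since P = $163 ≥ min AVC = $25, price covers variable cost and the firm should produce.
P = MC gives -40 - 56y + 6y^2 = 0, with roots -2/3 and 10. Take the larger (rising MC): y* = 10.
Check: AVC at y = 10 is $43 ≤ P, so revenue covers variable cost.
Profit = P·y − TC = 163·10 − 976 = $654.

Produce at y = 10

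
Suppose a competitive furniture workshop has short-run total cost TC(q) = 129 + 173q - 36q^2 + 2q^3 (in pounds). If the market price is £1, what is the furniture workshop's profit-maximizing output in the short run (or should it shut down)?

Shut down

Variable cost is VC = 173q - 36q^2 + 2q^3, so AVC = VC/q = 173 - 36q + 2q^2 and MC = dTC/dq = 173 - 72q + 6q^2.
AVC is minimized where dAVC/dq = -36 + 4q = 0, at q = 9; min AVC = 173 - 36·9 + 2·9^2 = £11.
Since P = £1 < min AVC = £11, price fails to cover variable cost at any output.
The firm minimizes its loss by shutting down and losing only its fixed cost of £129.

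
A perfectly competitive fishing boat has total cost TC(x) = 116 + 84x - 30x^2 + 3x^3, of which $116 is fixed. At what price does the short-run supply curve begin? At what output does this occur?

$9 per unit, at x = 5

The firm shuts down when price falls below the minimum of average variable cost. AVC = VC/x = 84 - 30x + 3x^2.
At the minimum of AVC, MC = AVC. MC = 84 - 60x + 9x^2; setting MC = AVC gives 6x^2 - 30x = 0, so x = 5. min AVC = 9.
For P < $9 the firm produces nothing.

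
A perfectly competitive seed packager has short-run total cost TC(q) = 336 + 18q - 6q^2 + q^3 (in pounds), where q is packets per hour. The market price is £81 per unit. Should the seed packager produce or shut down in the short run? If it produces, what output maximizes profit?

Variable cost is VC = 18q - 6q^2 + q^3, so AVC = VC/q = 18 - 6q + q^2 and MC = dTC/dq = 18 - 12q + 3q^2.
AVC is minimized where dAVC/dq = -6 + 2q = 0, at q = 3; min AVC = 18 - 6·3 + 3^2 = £9.
P = £81 exceeds min AVC = £9, so the firm stays open.
Set P = MC: 81 = 18 - 12q + 3q^2 → -63 - 12q + 3q^2 = 0. The roots are q = -3 and q = 7; the profit-maximizing output is on the rising part of MC, so q* = 7.
Check: AVC at q = 7 is £25 ≤ P, so revenue covers variable cost.
Profit = P·q − TC = 81·7 − 511 = £56.

Produce at q = 7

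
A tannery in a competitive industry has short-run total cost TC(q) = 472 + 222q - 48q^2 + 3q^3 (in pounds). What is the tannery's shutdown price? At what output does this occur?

Short-run supply begins at min AVC. From VC = 222q - 48q^2 + 3q^3, AVC = 222 - 48q + 3q^2.
dAVC/dq = -48 + 6q = 0 gives q = 8. min AVC = 222 - 48·8 + 3·8^2 = 30.
The firm shuts down for any P below £30.

£30 per unit, at q = 8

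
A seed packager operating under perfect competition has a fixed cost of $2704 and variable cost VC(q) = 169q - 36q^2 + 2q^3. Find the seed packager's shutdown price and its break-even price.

Shutdown price = $7; break-even price = $247

AVC = 169 - 36q + 2q^2; minimized at q = 9, giving min AVC = $7. That is the shutdown price.
ATC = 2704/q + 169 - 36q + 2q^2. Setting dATC/dq = −2704/q^2 − 36 + 4q = 0 gives q = 13 (since 4·13^3 − 36·13^2 = 2704).
min ATC = 2704/13 + 169 − 36·13 + 2·13^2 = $247. That is the break-even price.
For $7 ≤ P < $247 the firm produces at a loss; below $7 it shuts down.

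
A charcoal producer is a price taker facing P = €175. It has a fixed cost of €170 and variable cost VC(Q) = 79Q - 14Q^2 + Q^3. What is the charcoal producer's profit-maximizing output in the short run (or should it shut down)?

Variable cost is VC = 79Q - 14Q^2 + Q^3, so AVC = VC/Q = 79 - 14Q + Q^2 and MC = dTC/dQ = 79 - 28Q + 3Q^2.
AVC is minimized where dAVC/dQ = -14 + 2Q = 0, at Q = 7; min AVC = 79 - 14·7 + 7^2 = €30.
P = €175 exceeds min AVC = €30, so the firm stays open.
Solving P = MC: -96 - 28Q + 3Q^2 = 0 ⇒ Q = -8/3 or 12. On the upward-sloping branch, Q* = 12.
Check: AVC at Q = 12 is €55 ≤ P, so revenue covers variable cost.
Profit = P·Q − TC = 175·12 − 830 = €1270.

Produce at Q = 12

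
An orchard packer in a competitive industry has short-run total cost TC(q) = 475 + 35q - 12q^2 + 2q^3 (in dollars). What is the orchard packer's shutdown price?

The shutdown price is the minimum of AVC. VC = 35q - 12q^2 + 2q^3, so AVC = 35 - 12q + 2q^2.
dAVC/dq = -12 + 4q = 0 gives q = 3. min AVC = 35 - 12·3 + 2·3^2 = 17.
So the shutdown price is $17.

$17 per unit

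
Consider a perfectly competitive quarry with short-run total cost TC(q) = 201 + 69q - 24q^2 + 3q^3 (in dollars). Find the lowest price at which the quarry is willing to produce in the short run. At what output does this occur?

The firm shuts down when price falls below the minimum of average variable cost. AVC = VC/q = 69 - 24q + 3q^2.
At the minimum of AVC, MC = AVC. MC = 69 - 48q + 9q^2; setting MC = AVC gives 6q^2 - 24q = 0, so q = 4. min AVC = 21.
So the shutdown price is $21.

$21 per unit, at q = 4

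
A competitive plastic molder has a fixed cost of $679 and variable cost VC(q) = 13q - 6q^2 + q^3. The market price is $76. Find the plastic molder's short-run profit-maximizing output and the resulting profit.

AVC = 13 - 6q + q^2 has its minimum $4 at q = 3; price $76 clears that bar, so the firm operates.
MC = 13 - 12q + 3q^2. Setting P = MC and taking the root on the rising branch gives q* = 7.
TR = 76·7 = 532. TC = 679 + 140 = 819. Profit = 532 − 819 = -$287.
By producing, the firm covers all variable cost plus $392 of fixed cost; shutting down would lose the full $679.

Profit = -$287 at q = 7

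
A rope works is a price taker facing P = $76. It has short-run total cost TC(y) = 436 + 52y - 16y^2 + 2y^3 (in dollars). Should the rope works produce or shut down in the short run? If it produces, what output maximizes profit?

Strip out fixed cost: VC = 52y - 16y^2 + 2y^3. Then AVC = 52 - 16y + 2y^2 and MC = 52 - 32y + 6y^2.
AVC is minimized where dAVC/dy = -16 + 4y = 0, at y = 4; min AVC = 52 - 16·4 + 2·4^2 = $20.
Because $76 ≥ $20, revenue can cover variable cost; the firm operates.
Set P = MC: 76 = 52 - 32y + 6y^2 → -24 - 32y + 6y^2 = 0. The roots are y = -2/3 and y = 6; the profit-maximizing output is on the rising part of MC, so y* = 6.
Check: AVC at y = 6 is $28 ≤ P, so revenue covers variable cost.
Profit = P·y − TC = 76·6 − 604 = -$148, a loss, but smaller than the $436 fixed cost the firm would lose by shutting down.

Produce at y = 6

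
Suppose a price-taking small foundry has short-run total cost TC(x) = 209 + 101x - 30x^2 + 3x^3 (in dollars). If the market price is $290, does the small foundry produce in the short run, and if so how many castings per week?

Strip out fixed cost: VC = 101x - 30x^2 + 3x^3. Then AVC = 101 - 30x + 3x^2 and MC = 101 - 60x + 9x^2.
AVC hits its minimum where MC = AVC, at x = 5, giving min AVC = 101 - 30·5 + 3·5^2 = $26.
Since P = $290 ≥ min AVC = $26, price covers variable cost and the firm should produce.
P = MC gives -189 - 60x + 9x^2 = 0, with roots -7/3 and 9. Take the larger (rising MC): x* = 9.
Check: AVC at x = 9 is $74 ≤ P, so revenue covers variable cost.
Profit = P·x − TC = 290·9 − 875 = $1735.

Produce at x = 9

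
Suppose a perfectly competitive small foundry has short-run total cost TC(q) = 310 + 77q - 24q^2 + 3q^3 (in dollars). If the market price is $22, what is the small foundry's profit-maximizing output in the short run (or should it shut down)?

Shut down

Strip out fixed cost: VC = 77q - 24q^2 + 3q^3. Then AVC = 77 - 24q + 3q^2 and MC = 77 - 48q + 9q^2.
The AVC parabola has its vertex at q = 24/6 = 4, where AVC = 77 - 24·4 + 3·4^2 = $29.
P = $22 lies below min AVC = $29; no output level covers variable cost.
The firm minimizes its loss by shutting down and losing only its fixed cost of $310.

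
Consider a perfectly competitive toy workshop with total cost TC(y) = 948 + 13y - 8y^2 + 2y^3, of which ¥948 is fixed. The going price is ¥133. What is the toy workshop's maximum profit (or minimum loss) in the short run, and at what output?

Profit = -¥372 at y = 6

AVC = 13 - 8y + 2y^2; min AVC = ¥5 at y = 2. Since P = ¥133 ≥ min AVC, the firm produces.
With MC = 13 - 16y + 6y^2, P = MC on the upward-sloping part at y* = 6.
TR = 133·6 = 798. TC = 948 + 222 = 1170. Profit = 798 − 1170 = -¥372.
By producing, the firm covers all variable cost plus ¥576 of fixed cost; shutting down would lose the full ¥948.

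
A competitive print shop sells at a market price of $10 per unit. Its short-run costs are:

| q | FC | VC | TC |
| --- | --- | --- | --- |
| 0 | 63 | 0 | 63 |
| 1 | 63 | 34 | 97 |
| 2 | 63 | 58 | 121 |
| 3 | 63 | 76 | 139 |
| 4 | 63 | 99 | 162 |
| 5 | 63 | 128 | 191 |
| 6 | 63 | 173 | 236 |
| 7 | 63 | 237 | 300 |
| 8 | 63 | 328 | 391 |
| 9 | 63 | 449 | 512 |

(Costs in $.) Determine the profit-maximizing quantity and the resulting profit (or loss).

q = 0 (shut down); profit = -$63

Tabulate TR − TC: q=0: -63; q=1: -87; q=2: -101; q=3: -109; q=4: -122; q=5: -141; q=6: -176; q=7: -230; q=8: -311; q=9: -422.
Profit is highest at q = 0. Equivalently, the lowest AVC in the table is 99/4 ≈ $24.75 at q = 4, and P = $10 falls below it — price never covers variable cost, so the firm shuts down and loses only its fixed cost.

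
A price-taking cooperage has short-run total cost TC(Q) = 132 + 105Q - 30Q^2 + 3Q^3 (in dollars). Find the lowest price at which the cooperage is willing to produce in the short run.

Short-run supply begins at min AVC. From VC = 105Q - 30Q^2 + 3Q^3, AVC = 105 - 30Q + 3Q^2.
dAVC/dQ = -30 + 6Q = 0 gives Q = 5. min AVC = 105 - 30·5 + 3·5^2 = 30.
For P < $30 the firm produces nothing.

$30 per unit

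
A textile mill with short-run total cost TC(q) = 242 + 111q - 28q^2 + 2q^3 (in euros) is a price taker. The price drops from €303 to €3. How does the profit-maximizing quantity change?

Output falls from 12 to 0 (the firm shuts down)

MC = 111 - 56q + 6q^2; the shutdown threshold is min AVC = €13 (at q = 7).
With P = €303 above the shutdown price, P = MC gives q = 12.
At P = €3 < min AVC = €13, price no longer covers variable cost at any output, so the firm shuts down: q = 0.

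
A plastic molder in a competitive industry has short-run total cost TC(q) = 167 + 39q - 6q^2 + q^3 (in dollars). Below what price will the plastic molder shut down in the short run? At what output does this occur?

$30 per unit, at q = 3

The firm shuts down when price falls below the minimum of average variable cost. AVC = VC/q = 39 - 6q + q^2.
dAVC/dq = -6 + 2q = 0 gives q = 3. min AVC = 39 - 6·3 + 3^2 = 30.
For P < $30 the firm produces nothing.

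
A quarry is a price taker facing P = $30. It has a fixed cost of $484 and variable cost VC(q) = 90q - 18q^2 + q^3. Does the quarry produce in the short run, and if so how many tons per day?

Strip out fixed cost: VC = 90q - 18q^2 + q^3. Then AVC = 90 - 18q + q^2 and MC = 90 - 36q + 3q^2.
AVC hits its minimum where MC = AVC, at q = 9, giving min AVC = 90 - 18·9 + 9^2 = $9.
Since P = $30 ≥ min AVC = $9, price covers variable cost and the firm should produce.
P = MC gives 60 - 36q + 3q^2 = 0, with roots 2 and 10. Take the larger (rising MC): q* = 10.
Check: AVC at q = 10 is $10 ≤ P, so revenue covers variable cost.
Profit = P·q − TC = 30·10 − 584 = -$284, a loss, but smaller than the $484 fixed cost the firm would lose by shutting down.

Produce at q = 10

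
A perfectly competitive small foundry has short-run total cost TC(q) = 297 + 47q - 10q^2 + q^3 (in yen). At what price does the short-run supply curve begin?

¥22 per unit

The firm shuts down when price falls below the minimum of average variable cost. AVC = VC/q = 47 - 10q + q^2.
At the minimum of AVC, MC = AVC. MC = 47 - 20q + 3q^2; setting MC = AVC gives 2q^2 - 10q = 0, so q = 5. min AVC = 22.
So the shutdown price is ¥22.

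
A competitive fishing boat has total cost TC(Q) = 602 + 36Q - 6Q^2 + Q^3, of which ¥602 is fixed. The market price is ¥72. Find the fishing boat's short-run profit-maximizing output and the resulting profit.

Profit = -¥386 at Q = 6

AVC = 36 - 6Q + Q^2 has its minimum ¥27 at Q = 3; price ¥72 clears that bar, so the firm operates.
With MC = 36 - 12Q + 3Q^2, P = MC on the upward-sloping part at Q* = 6.
TR = 72·6 = 432. TC = 602 + 216 = 818. Profit = 432 − 818 = -¥386.
That loss of ¥386 beats the ¥602 the firm would lose by shutting down; producing recovers ¥216 of fixed cost.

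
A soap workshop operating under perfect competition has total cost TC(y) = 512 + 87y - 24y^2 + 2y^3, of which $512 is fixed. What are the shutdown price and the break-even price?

Shutdown price = $15; break-even price = $87

Shutdown price = min AVC. AVC = 87 - 24y + 2y^2, with vertex at y = 6 and minimum $15.
ATC = 512/y + 87 - 24y + 2y^2. Setting dATC/dy = −512/y^2 − 24 + 4y = 0 gives y = 8 (since 4·8^3 − 24·8^2 = 512).
min ATC = 512/8 + 87 − 24·8 + 2·8^2 = $87. That is the break-even price.
For $15 ≤ P < $87 the firm produces at a loss; below $15 it shuts down.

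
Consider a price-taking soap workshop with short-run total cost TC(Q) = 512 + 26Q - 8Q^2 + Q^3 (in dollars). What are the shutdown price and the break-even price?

AVC = 26 - 8Q + Q^2; minimized at Q = 4, giving min AVC = $10. That is the shutdown price.
ATC = 512/Q + 26 - 8Q + Q^2. Setting dATC/dQ = −512/Q^2 − 8 + 2Q = 0 gives Q = 8 (since 2·8^3 − 8·8^2 = 512).
min ATC = 512/8 + 26 − 8·8 + 8^2 = $90. That is the break-even price.
For $10 ≤ P < $90 the firm produces at a loss; below $10 it shuts down.

Shutdown price = $10; break-even price = $90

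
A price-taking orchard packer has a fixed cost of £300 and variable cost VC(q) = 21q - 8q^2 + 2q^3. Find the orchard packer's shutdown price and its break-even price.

Shutdown price = £13; break-even price = £91

AVC = 21 - 8q + 2q^2; minimized at q = 2, giving min AVC = £13. That is the shutdown price.
ATC = 300/q + 21 - 8q + 2q^2. Setting dATC/dq = −300/q^2 − 8 + 4q = 0 gives q = 5 (since 4·5^3 − 8·5^2 = 300).
min ATC = 300/5 + 21 − 8·5 + 2·5^2 = £91. That is the break-even price.
Between these two prices the firm operates at a loss; above £91 it earns a profit.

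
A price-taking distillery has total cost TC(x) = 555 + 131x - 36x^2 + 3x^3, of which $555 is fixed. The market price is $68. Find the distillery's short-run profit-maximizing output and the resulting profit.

AVC = 131 - 36x + 3x^2; min AVC = $23 at x = 6. Since P = $68 ≥ min AVC, the firm produces.
With MC = 131 - 72x + 9x^2, P = MC on the upward-sloping part at x* = 7.
TR = 68·7 = 476. TC = 555 + 182 = 737. Profit = 476 − 737 = -$261.
Shutting down would mean losing the fixed cost of $555, so operating at a loss of $261 is better by $294.

Profit = -$261 at x = 7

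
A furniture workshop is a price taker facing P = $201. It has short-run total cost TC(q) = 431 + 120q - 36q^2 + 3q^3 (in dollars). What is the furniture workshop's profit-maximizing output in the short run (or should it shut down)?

From TC, MC = TC'(q) = 120 - 72q + 9q^2 and AVC = VC/q = 120 - 36q + 3q^2.
AVC hits its minimum where MC = AVC, at q = 6, giving min AVC = 120 - 36·6 + 3·6^2 = $12.
P = $201 exceeds min AVC = $12, so the firm stays open.
P = MC gives -81 - 72q + 9q^2 = 0, with roots -1 and 9. Take the larger (rising MC): q* = 9.
Check: AVC at q = 9 is $39 ≤ P, so revenue covers variable cost.
Profit = P·q − TC = 201·9 − 782 = $1027.

Produce at q = 9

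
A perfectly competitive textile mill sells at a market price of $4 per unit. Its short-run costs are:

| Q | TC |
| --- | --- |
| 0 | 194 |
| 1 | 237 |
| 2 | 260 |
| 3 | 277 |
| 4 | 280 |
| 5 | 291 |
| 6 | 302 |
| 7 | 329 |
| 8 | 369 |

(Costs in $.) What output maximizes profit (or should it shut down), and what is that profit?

Q = 0 (shut down); profit = -$194

Tabulate TR − TC: Q=0: -194; Q=1: -233; Q=2: -252; Q=3: -265; Q=4: -264; Q=5: -271; Q=6: -278; Q=7: -301; Q=8: -337.
Profit is highest at Q = 0. Equivalently, the lowest AVC in the table is 108/6 ≈ $18 at Q = 6, and P = $4 falls below it — price never covers variable cost, so the firm shuts down and loses only its fixed cost.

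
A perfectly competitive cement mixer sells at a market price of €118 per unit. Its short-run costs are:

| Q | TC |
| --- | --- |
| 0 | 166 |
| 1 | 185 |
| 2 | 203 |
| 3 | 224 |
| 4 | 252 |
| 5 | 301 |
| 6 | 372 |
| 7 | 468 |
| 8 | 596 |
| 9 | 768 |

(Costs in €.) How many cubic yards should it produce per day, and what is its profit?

Compute π = P·Q − TC at each output: Q=0: -166; Q=1: -67; Q=2: 33; Q=3: 130; Q=4: 220; Q=5: 289; Q=6: 336; Q=7: 358; Q=8: 348; Q=9: 294.
Profit is maximized at Q = 7. AVC there is 302/7 = €43.14 ≤ P, so producing beats shutting down (which would give -€166).

Q = 7; profit = €358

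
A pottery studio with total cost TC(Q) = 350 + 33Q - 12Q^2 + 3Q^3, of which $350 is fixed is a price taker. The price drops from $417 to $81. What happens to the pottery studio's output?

AVC = 33 - 12Q + 3Q^2, minimized at Q = 2 where min AVC = $21. MC = 33 - 24Q + 9Q^2.
At P = $417 ≥ min AVC, set P = MC on the rising branch: Q = 8.
At P = $81 ≥ min AVC, set P = MC: Q = 4. The firm stays open but cuts output.

Output falls from 8 to 4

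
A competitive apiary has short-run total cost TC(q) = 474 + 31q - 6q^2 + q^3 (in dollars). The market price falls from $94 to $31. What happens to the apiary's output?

Output falls from 7 to 4

AVC = 31 - 6q + q^2, minimized at q = 3 where min AVC = $22. MC = 31 - 12q + 3q^2.
At P = $94 ≥ min AVC, set P = MC on the rising branch: q = 7.
At P = $31 ≥ min AVC, set P = MC: q = 4. The firm stays open but cuts output.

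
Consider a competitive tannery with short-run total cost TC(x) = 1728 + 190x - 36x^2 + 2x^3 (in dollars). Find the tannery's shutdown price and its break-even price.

Shutdown price = $28; break-even price = $190

AVC = 190 - 36x + 2x^2; minimized at x = 9, giving min AVC = $28. That is the shutdown price.
ATC = 1728/x + 190 - 36x + 2x^2. Setting dATC/dx = −1728/x^2 − 36 + 4x = 0 gives x = 12 (since 4·12^3 − 36·12^2 = 1728).
min ATC = 1728/12 + 190 − 36·12 + 2·12^2 = $190. That is the break-even price.
For $28 ≤ P < $190 the firm produces at a loss; below $28 it shuts down.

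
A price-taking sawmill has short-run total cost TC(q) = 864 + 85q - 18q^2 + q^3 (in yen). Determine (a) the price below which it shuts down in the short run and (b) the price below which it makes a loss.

AVC = 85 - 18q + q^2; minimized at q = 9, giving min AVC = ¥4. That is the shutdown price.
ATC = 864/q + 85 - 18q + q^2. Setting dATC/dq = −864/q^2 − 18 + 2q = 0 gives q = 12 (since 2·12^3 − 18·12^2 = 864).
min ATC = 864/12 + 85 − 18·12 + 12^2 = ¥85. That is the break-even price.
For ¥4 ≤ P < ¥85 the firm produces at a loss; below ¥4 it shuts down.

Shutdown price = ¥4; break-even price = ¥85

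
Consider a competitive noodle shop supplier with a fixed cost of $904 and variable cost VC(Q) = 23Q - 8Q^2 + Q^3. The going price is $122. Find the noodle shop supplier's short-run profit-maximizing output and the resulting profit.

AVC = 23 - 8Q + Q^2; min AVC = $7 at Q = 4. Since P = $122 ≥ min AVC, the firm produces.
With MC = 23 - 16Q + 3Q^2, P = MC on the upward-sloping part at Q* = 9.
TR = 122·9 = 1098. TC = 904 + 288 = 1192. Profit = 1098 − 1192 = -$94.
Shutting down would mean losing the fixed cost of $904, so operating at a loss of $94 is better by $810.

Profit = -$94 at Q = 9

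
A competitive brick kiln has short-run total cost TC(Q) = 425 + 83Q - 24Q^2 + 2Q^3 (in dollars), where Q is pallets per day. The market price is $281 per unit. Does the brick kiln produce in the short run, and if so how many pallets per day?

Produce at Q = 11

Strip out fixed cost: VC = 83Q - 24Q^2 + 2Q^3. Then AVC = 83 - 24Q + 2Q^2 and MC = 83 - 48Q + 6Q^2.
AVC hits its minimum where MC = AVC, at Q = 6, giving min AVC = 83 - 24·6 + 2·6^2 = $11.
Since P = $281 ≥ min AVC = $11, price covers variable cost and the firm should produce.
Set P = MC: 281 = 83 - 48Q + 6Q^2 → -198 - 48Q + 6Q^2 = 0. The roots are Q = -3 and Q = 11; the profit-maximizing output is on the rising part of MC, so Q* = 11.
Check: AVC at Q = 11 is $61 ≤ P, so revenue covers variable cost.
Profit = P·Q − TC = 281·11 − 1096 = $1995.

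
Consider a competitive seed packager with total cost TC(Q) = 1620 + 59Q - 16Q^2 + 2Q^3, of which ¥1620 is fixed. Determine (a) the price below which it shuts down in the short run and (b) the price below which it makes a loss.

AVC = 59 - 16Q + 2Q^2; minimized at Q = 4, giving min AVC = ¥27. That is the shutdown price.
ATC = 1620/Q + 59 - 16Q + 2Q^2. Setting dATC/dQ = −1620/Q^2 − 16 + 4Q = 0 gives Q = 9 (since 4·9^3 − 16·9^2 = 1620).
min ATC = 1620/9 + 59 − 16·9 + 2·9^2 = ¥257. That is the break-even price.
Between these two prices the firm operates at a loss; above ¥257 it earns a profit.

Shutdown price = ¥27; break-even price = ¥257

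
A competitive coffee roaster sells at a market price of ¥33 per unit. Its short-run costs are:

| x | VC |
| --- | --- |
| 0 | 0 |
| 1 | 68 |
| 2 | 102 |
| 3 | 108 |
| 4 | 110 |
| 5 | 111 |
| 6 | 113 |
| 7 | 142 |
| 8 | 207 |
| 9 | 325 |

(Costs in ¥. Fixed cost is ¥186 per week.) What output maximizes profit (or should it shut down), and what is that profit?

Compute π = P·x − TC at each output: x=0: -186; x=1: -221; x=2: -222; x=3: -195; x=4: -164; x=5: -132; x=6: -101; x=7: -97; x=8: -129; x=9: -214.
Profit is maximized at x = 7. AVC there is 142/7 = ¥20.29 ≤ P, so producing beats shutting down (which would give -¥186).

x = 7; profit = -¥97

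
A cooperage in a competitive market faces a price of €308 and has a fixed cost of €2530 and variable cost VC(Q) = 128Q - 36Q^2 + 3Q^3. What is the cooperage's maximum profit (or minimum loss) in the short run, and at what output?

Profit = -€130 at Q = 10

AVC = 128 - 36Q + 3Q^2 has its minimum €20 at Q = 6; price €308 clears that bar, so the firm operates.
With MC = 128 - 72Q + 9Q^2, P = MC on the upward-sloping part at Q* = 10.
TR = 308·10 = 3080. TC = 2530 + 680 = 3210. Profit = 3080 − 3210 = -€130.
By producing, the firm covers all variable cost plus €2400 of fixed cost; shutting down would lose the full €2530.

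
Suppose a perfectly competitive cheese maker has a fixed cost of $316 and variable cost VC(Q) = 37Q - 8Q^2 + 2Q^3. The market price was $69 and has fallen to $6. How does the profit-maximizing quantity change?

AVC = 37 - 8Q + 2Q^2, minimized at Q = 2 where min AVC = $29. MC = 37 - 16Q + 6Q^2.
With P = $69 above the shutdown price, P = MC gives Q = 4.
At P = $6 < min AVC = $29, price no longer covers variable cost at any output, so the firm shuts down: Q = 0.

Output falls from 4 to 0 (the firm shuts down)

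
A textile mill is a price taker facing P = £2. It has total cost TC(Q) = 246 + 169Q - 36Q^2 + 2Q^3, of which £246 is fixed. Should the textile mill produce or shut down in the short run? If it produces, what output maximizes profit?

From TC, MC = TC'(Q) = 169 - 72Q + 6Q^2 and AVC = VC/Q = 169 - 36Q + 2Q^2.
AVC hits its minimum where MC = AVC, at Q = 9, giving min AVC = 169 - 36·9 + 2·9^2 = £7.
P = £2 lies below min AVC = £7; no output level covers variable cost.
The firm minimizes its loss by shutting down and losing only its fixed cost of £246.

Shut down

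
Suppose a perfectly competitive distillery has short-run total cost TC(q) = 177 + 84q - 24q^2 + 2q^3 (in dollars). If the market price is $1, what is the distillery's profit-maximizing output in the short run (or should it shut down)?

Shut down

Strip out fixed cost: VC = 84q - 24q^2 + 2q^3. Then AVC = 84 - 24q + 2q^2 and MC = 84 - 48q + 6q^2.
AVC hits its minimum where MC = AVC, at q = 6, giving min AVC = 84 - 24·6 + 2·6^2 = $12.
P = $1 lies below min AVC = $12; no output level covers variable cost.
Shutting down limits the loss to fixed cost, $177.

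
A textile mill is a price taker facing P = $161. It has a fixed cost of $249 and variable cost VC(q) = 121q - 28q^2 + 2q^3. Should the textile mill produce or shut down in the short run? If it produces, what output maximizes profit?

Variable cost is VC = 121q - 28q^2 + 2q^3, so AVC = VC/q = 121 - 28q + 2q^2 and MC = dTC/dq = 121 - 56q + 6q^2.
The AVC parabola has its vertex at q = 28/4 = 7, where AVC = 121 - 28·7 + 2·7^2 = $23.
P = $161 exceeds min AVC = $23, so the firm stays open.
P = MC gives -40 - 56q + 6q^2 = 0, with roots -2/3 and 10. Take the larger (rising MC): q* = 10.
Check: AVC at q = 10 is $41 ≤ P, so revenue covers variable cost.
Profit = P·q − TC = 161·10 − 659 = $951.

Produce at q = 10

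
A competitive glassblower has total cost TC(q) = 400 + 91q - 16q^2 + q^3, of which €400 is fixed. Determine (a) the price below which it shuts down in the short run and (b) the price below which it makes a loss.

Shutdown price = €27; break-even price = €71

Shutdown price = min AVC. AVC = 91 - 16q + q^2, with vertex at q = 8 and minimum €27.
ATC = 400/q + 91 - 16q + q^2. Setting dATC/dq = −400/q^2 − 16 + 2q = 0 gives q = 10 (since 2·10^3 − 16·10^2 = 400).
min ATC = 400/10 + 91 − 16·10 + 10^2 = €71. That is the break-even price.
For €27 ≤ P < €71 the firm produces at a loss; below €27 it shuts down.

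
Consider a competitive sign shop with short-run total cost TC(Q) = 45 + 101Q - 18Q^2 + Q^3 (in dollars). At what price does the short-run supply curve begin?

$20 per unit

The shutdown price is the minimum of AVC. VC = 101Q - 18Q^2 + Q^3, so AVC = 101 - 18Q + Q^2.
At the minimum of AVC, MC = AVC. MC = 101 - 36Q + 3Q^2; setting MC = AVC gives 2Q^2 - 18Q = 0, so Q = 9. min AVC = 20.
So the shutdown price is $20.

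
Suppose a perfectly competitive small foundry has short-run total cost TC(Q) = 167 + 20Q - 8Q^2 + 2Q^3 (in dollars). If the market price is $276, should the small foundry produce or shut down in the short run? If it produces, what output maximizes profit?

From TC, MC = TC'(Q) = 20 - 16Q + 6Q^2 and AVC = VC/Q = 20 - 8Q + 2Q^2.
AVC hits its minimum where MC = AVC, at Q = 2, giving min AVC = 20 - 8·2 + 2·2^2 = $12.
Because $276 ≥ $12, revenue can cover variable cost; the firm operates.
P = MC gives -256 - 16Q + 6Q^2 = 0, with roots -16/3 and 8. Take the larger (rising MC): Q* = 8.
Check: AVC at Q = 8 is $84 ≤ P, so revenue covers variable cost.
Profit = P·Q − TC = 276·8 − 839 = $1369.

Produce at Q = 8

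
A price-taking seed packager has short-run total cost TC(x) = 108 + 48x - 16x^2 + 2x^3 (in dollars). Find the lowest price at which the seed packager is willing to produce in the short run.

The firm shuts down when price falls below the minimum of average variable cost. AVC = VC/x = 48 - 16x + 2x^2.
At the minimum of AVC, MC = AVC. MC = 48 - 32x + 6x^2; setting MC = AVC gives 4x^2 - 16x = 0, so x = 4. min AVC = 16.
So the shutdown price is $16.

$16 per unit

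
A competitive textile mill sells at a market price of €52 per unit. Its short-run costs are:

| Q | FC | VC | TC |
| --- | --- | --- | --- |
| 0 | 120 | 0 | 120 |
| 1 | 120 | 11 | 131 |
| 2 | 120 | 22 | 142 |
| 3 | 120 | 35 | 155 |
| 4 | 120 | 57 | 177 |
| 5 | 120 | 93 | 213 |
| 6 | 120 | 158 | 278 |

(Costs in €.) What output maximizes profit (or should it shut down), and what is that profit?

Q = 5; profit = €47

Compute π = P·Q − TC at each output: Q=0: -120; Q=1: -79; Q=2: -38; Q=3: 1; Q=4: 31; Q=5: 47; Q=6: 34.
Profit is maximized at Q = 5. AVC there is 93/5 = €18.60 ≤ P, so producing beats shutting down (which would give -€120).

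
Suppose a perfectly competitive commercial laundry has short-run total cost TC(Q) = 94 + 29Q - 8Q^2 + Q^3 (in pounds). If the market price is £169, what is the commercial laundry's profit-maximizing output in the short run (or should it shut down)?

Produce at Q = 10

Variable cost is VC = 29Q - 8Q^2 + Q^3, so AVC = VC/Q = 29 - 8Q + Q^2 and MC = dTC/dQ = 29 - 16Q + 3Q^2.
The AVC parabola has its vertex at Q = 8/2 = 4, where AVC = 29 - 8·4 + 4^2 = £13.
P = £169 exceeds min AVC = £13, so the firm stays open.
Solving P = MC: -140 - 16Q + 3Q^2 = 0 ⇒ Q = -14/3 or 10. On the upward-sloping branch, Q* = 10.
Check: AVC at Q = 10 is £49 ≤ P, so revenue covers variable cost.
Profit = P·Q − TC = 169·10 − 584 = £1106.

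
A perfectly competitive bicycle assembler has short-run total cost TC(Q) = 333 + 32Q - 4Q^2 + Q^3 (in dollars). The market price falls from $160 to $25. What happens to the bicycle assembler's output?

Output falls from 8 to 0 (the firm shuts down)

AVC = 32 - 4Q + Q^2, minimized at Q = 2 where min AVC = $28. MC = 32 - 8Q + 3Q^2.
At P = $160 ≥ min AVC, set P = MC on the rising branch: Q = 8.
At P = $25 < min AVC = $28, price no longer covers variable cost at any output, so the firm shuts down: Q = 0.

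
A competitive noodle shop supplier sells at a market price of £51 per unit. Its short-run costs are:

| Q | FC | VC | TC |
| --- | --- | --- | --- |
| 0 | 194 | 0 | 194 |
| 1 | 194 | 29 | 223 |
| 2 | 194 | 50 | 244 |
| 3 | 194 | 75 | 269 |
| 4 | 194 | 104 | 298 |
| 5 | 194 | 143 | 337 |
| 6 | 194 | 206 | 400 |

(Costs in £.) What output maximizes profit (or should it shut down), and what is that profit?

Profit at each row (π = 51Q − TC): Q=0: -194; Q=1: -172; Q=2: -142; Q=3: -116; Q=4: -94; Q=5: -82; Q=6: -94.
Profit is maximized at Q = 5. AVC there is 143/5 = £28.60 ≤ P, so producing beats shutting down (which would give -£194).

Q = 5; profit = -£82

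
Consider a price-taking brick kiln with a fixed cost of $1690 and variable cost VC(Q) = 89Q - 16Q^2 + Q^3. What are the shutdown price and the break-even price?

AVC = 89 - 16Q + Q^2; minimized at Q = 8, giving min AVC = $25. That is the shutdown price.
ATC = 1690/Q + 89 - 16Q + Q^2. Setting dATC/dQ = −1690/Q^2 − 16 + 2Q = 0 gives Q = 13 (since 2·13^3 − 16·13^2 = 1690).
min ATC = 1690/13 + 89 − 16·13 + 13^2 = $180. That is the break-even price.
For $25 ≤ P < $180 the firm produces at a loss; below $25 it shuts down.

Shutdown price = $25; break-even price = $180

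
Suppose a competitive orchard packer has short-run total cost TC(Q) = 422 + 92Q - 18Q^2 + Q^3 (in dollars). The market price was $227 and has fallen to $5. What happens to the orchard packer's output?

Output falls from 15 to 0 (the firm shuts down)

MC = 92 - 36Q + 3Q^2; the shutdown threshold is min AVC = $11 (at Q = 9).
With P = $227 above the shutdown price, P = MC gives Q = 15.
At P = $5 < min AVC = $11, price no longer covers variable cost at any output, so the firm shuts down: Q = 0.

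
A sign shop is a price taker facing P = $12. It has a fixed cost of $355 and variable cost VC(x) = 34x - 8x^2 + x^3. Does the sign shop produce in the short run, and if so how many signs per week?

Variable cost is VC = 34x - 8x^2 + x^3, so AVC = VC/x = 34 - 8x + x^2 and MC = dTC/dx = 34 - 16x + 3x^2.
The AVC parabola has its vertex at x = 8/2 = 4, where AVC = 34 - 8·4 + 4^2 = $18.
P = $12 lies below min AVC = $18; no output level covers variable cost.
Best response: produce nothing and absorb the $355 fixed cost.

Shut down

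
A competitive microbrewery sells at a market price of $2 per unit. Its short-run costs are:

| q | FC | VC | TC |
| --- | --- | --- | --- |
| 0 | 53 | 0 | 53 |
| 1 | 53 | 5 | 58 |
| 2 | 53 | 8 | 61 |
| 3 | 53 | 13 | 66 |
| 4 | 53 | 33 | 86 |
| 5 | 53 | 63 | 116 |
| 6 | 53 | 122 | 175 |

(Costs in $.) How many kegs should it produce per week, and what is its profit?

Tabulate TR − TC: q=0: -53; q=1: -56; q=2: -57; q=3: -60; q=4: -78; q=5: -106; q=6: -163.
Profit is highest at q = 0. Equivalently, the lowest AVC in the table is 8/2 ≈ $4 at q = 2, and P = $2 falls below it — price never covers variable cost, so the firm shuts down and loses only its fixed cost.

q = 0 (shut down); profit = -$53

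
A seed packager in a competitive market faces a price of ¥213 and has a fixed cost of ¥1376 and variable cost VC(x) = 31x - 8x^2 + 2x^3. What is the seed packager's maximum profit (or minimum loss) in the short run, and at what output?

AVC = 31 - 8x + 2x^2; min AVC = ¥23 at x = 2. Since P = ¥213 ≥ min AVC, the firm produces.
MC = 31 - 16x + 6x^2. Setting P = MC and taking the root on the rising branch gives x* = 7.
TR = 213·7 = 1491. TC = 1376 + 511 = 1887. Profit = 1491 − 1887 = -¥396.
Shutting down would mean losing the fixed cost of ¥1376, so operating at a loss of ¥396 is better by ¥980.

Profit = -¥396 at x = 7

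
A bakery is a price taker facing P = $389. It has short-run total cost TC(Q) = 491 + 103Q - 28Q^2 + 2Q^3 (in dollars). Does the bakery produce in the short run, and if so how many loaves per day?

Produce at Q = 13

From TC, MC = TC'(Q) = 103 - 56Q + 6Q^2 and AVC = VC/Q = 103 - 28Q + 2Q^2.
AVC hits its minimum where MC = AVC, at Q = 7, giving min AVC = 103 - 28·7 + 2·7^2 = $5.
P = $389 exceeds min AVC = $5, so the firm stays open.
P = MC gives -286 - 56Q + 6Q^2 = 0, with roots -11/3 and 13. Take the larger (rising MC): Q* = 13.
Check: AVC at Q = 13 is $77 ≤ P, so revenue covers variable cost.
Profit = P·Q − TC = 389·13 − 1492 = $3565.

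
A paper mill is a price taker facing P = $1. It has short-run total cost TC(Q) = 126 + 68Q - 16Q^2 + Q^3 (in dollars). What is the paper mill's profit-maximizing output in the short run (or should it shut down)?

From TC, MC = TC'(Q) = 68 - 32Q + 3Q^2 and AVC = VC/Q = 68 - 16Q + Q^2.
The AVC parabola has its vertex at Q = 16/2 = 8, where AVC = 68 - 16·8 + 8^2 = $4.
With P < min AVC ($1 < $4), every unit sold adds to the loss.
Shutting down limits the loss to fixed cost, $126.

Shut down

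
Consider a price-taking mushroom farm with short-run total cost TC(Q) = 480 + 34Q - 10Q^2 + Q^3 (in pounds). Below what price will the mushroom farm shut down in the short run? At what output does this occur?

£9 per unit, at Q = 5

The shutdown price is the minimum of AVC. VC = 34Q - 10Q^2 + Q^3, so AVC = 34 - 10Q + Q^2.
dAVC/dQ = -10 + 2Q = 0 gives Q = 5. min AVC = 34 - 10·5 + 5^2 = 9.
The firm shuts down for any P below £9.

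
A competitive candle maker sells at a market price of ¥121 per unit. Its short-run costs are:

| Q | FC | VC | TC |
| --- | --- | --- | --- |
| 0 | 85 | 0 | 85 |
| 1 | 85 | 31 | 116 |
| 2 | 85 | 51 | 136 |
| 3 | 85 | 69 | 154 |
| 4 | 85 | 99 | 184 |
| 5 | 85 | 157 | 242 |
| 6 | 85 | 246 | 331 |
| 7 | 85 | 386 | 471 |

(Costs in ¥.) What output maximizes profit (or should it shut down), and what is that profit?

Q = 6; profit = ¥395

Profit at each row (π = 121Q − TC): Q=0: -85; Q=1: 5; Q=2: 106; Q=3: 209; Q=4: 300; Q=5: 363; Q=6: 395; Q=7: 376.
Profit is maximized at Q = 6. AVC there is 246/6 = ¥41 ≤ P, so producing beats shutting down (which would give -¥85).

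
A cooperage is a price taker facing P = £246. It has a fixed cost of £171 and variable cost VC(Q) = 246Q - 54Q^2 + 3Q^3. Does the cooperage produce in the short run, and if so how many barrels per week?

Strip out fixed cost: VC = 246Q - 54Q^2 + 3Q^3. Then AVC = 246 - 54Q + 3Q^2 and MC = 246 - 108Q + 9Q^2.
AVC hits its minimum where MC = AVC, at Q = 9, giving min AVC = 246 - 54·9 + 3·9^2 = £3.
Since P = £246 ≥ min AVC = £3, price covers variable cost and the firm should produce.
Solving P = MC: -108Q + 9Q^2 = 0 ⇒ Q = 0 or 12. On the upward-sloping branch, Q* = 12.
Check: AVC at Q = 12 is £30 ≤ P, so revenue covers variable cost.
Profit = P·Q − TC = 246·12 − 531 = £2421.

Produce at Q = 12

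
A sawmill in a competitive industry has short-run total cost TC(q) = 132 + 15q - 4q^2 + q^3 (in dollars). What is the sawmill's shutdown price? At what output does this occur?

Short-run supply begins at min AVC. From VC = 15q - 4q^2 + q^3, AVC = 15 - 4q + q^2.
dAVC/dq = -4 + 2q = 0 gives q = 2. min AVC = 15 - 4·2 + 2^2 = 11.
So the shutdown price is $11.

$11 per unit, at q = 2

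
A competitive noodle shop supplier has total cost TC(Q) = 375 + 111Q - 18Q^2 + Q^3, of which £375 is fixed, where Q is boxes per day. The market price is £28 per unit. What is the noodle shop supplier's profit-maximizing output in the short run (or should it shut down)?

Shut down

Variable cost is VC = 111Q - 18Q^2 + Q^3, so AVC = VC/Q = 111 - 18Q + Q^2 and MC = dTC/dQ = 111 - 36Q + 3Q^2.
AVC hits its minimum where MC = AVC, at Q = 9, giving min AVC = 111 - 18·9 + 9^2 = £30.
With P < min AVC (£28 < £30), every unit sold adds to the loss.
Best response: produce nothing and absorb the £375 fixed cost.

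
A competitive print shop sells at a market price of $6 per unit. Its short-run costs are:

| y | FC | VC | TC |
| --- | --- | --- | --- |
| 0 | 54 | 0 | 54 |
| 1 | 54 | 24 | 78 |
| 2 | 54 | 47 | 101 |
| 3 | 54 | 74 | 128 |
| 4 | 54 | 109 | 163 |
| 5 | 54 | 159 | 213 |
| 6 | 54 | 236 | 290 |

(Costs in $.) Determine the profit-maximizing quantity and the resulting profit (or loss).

y = 0 (shut down); profit = -$54

Profit at each row (π = 6y − TC): y=0: -54; y=1: -72; y=2: -89; y=3: -110; y=4: -139; y=5: -183; y=6: -254.
Profit is highest at y = 0. Equivalently, the lowest AVC in the table is 47/2 ≈ $23.50 at y = 2, and P = $6 falls below it — price never covers variable cost, so the firm shuts down and loses only its fixed cost.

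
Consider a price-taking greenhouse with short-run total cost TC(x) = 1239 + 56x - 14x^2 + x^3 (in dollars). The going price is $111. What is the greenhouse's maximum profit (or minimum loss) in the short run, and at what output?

AVC = 56 - 14x + x^2; min AVC = $7 at x = 7. Since P = $111 ≥ min AVC, the firm produces.
MC = 56 - 28x + 3x^2. Setting P = MC and taking the root on the rising branch gives x* = 11.
TR = 111·11 = 1221. TC = 1239 + 253 = 1492. Profit = 1221 − 1492 = -$271.
Shutting down would mean losing the fixed cost of $1239, so operating at a loss of $271 is better by $968.

Profit = -$271 at x = 11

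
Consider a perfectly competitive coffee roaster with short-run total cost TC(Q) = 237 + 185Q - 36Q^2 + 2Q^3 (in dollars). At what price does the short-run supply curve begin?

$23 per unit

Short-run supply begins at min AVC. From VC = 185Q - 36Q^2 + 2Q^3, AVC = 185 - 36Q + 2Q^2.
At the minimum of AVC, MC = AVC. MC = 185 - 72Q + 6Q^2; setting MC = AVC gives 4Q^2 - 36Q = 0, so Q = 9. min AVC = 23.
For P < $23 the firm produces nothing.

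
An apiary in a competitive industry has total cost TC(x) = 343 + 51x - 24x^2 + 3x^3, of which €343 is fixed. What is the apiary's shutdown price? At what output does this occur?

The firm shuts down when price falls below the minimum of average variable cost. AVC = VC/x = 51 - 24x + 3x^2.
dAVC/dx = -24 + 6x = 0 gives x = 4. min AVC = 51 - 24·4 + 3·4^2 = 3.
So the shutdown price is €3.

€3 per unit, at x = 4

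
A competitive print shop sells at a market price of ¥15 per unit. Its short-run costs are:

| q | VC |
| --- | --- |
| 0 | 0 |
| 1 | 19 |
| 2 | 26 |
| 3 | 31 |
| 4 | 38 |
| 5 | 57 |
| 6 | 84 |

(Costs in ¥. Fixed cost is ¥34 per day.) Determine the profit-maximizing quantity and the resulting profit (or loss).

q = 4; profit = -¥12

Compute π = P·q − TC at each output: q=0: -34; q=1: -38; q=2: -30; q=3: -20; q=4: -12; q=5: -16; q=6: -28.
Profit is maximized at q = 4. AVC there is 38/4 = ¥9.50 ≤ P, so producing beats shutting down (which would give -¥34).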